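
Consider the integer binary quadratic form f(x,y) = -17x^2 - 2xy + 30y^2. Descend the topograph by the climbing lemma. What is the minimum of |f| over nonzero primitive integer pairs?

descent: ρ → (30,2,-17)
descent: ρ → (-17,32,15)  [lands on river]
river: ρ → (15,28,-21)
river: ρ → (-21,14,22)
river: ρ → (22,30,-13)
river: ρ → (-13,22,30)
river: ρ → (30,38,-5)
river: ρ → (-5,42,14)
river: ρ → (14,42,-5)
river: ρ → (-5,38,30)
river: ρ → (30,22,-13)
river: ρ → (-13,30,22)
river: ρ → (22,14,-21)
river: ρ → (-21,28,15)
river: ρ → (15,32,-17)
river: ρ → (-17,36,11)
river: ρ → (11,30,-26)
river: ρ → (-26,22,15)
river: ρ → (15,38,-10)
river: ρ → (-10,42,7)
river: ρ → (7,42,-10)
river: ρ → (-10,38,15)
river: ρ → (15,22,-26)
river: ρ → (-26,30,11)
river: ρ → (11,36,-17)
closes: descent 2, river 24
min |a| on river = 5

5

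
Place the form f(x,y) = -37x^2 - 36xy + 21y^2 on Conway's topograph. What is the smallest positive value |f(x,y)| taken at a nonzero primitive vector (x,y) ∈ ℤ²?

descent: ρ → (21,36,-37)  [lands on river]
river: ρ → (-37,38,20)
river: ρ → (20,42,-33)
river: ρ → (-33,24,29)
river: ρ → (29,34,-28)
river: ρ → (-28,22,35)
river: ρ → (35,48,-15)
river: ρ → (-15,42,44)
river: ρ → (44,46,-13)
river: ρ → (-13,58,20)
river: ρ → (20,62,-7)
river: ρ → (-7,64,11)
river: ρ → (11,46,-52)
river: ρ → (-52,58,5)
river: ρ → (5,62,-28)
river: ρ → (-28,50,17)
river: ρ → (17,52,-25)
river: ρ → (-25,48,21)
closes: descent 1, river 18
min |a| on river = 5

5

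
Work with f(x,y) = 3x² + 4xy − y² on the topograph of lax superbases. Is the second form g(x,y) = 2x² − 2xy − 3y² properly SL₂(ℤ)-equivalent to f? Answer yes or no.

D₁ = 28, D₂ = 28
river cycle of f (length 4): (-1, 4, 3), (3, 2, -2), (-2, 2, 3), (3, 4, -1)
river cycle of g (length 4): (-3, 2, 2), (2, 2, -3), (-3, 4, 1), (1, 4, -3)
cycles differ ⇒ inequivalent

no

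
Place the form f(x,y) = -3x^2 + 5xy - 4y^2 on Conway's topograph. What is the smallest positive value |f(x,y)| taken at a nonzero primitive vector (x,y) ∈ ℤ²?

translate: b→1 (≡-5 mod 6), so (3,-5,4)→(3,1,2)
flip: (3,1,2)→(2,-1,3)
reduced (well bottom): (2,-1,3) with a≤c, −a<b≤a
well minimum |f| = |-2| = 2 (negative-definite)

2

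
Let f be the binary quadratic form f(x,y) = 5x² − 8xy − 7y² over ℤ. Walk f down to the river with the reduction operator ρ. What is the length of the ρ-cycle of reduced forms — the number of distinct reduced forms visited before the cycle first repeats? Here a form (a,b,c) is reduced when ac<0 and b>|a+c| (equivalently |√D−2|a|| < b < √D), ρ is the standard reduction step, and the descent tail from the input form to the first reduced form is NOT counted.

D = 204, ⌊√D⌋ = 14
descent: ρ → (-7,8,5)  [lands on river]
river: ρ → (5,12,-3)
river: ρ → (-3,12,5)
river: ρ → (5,8,-7)
river: ρ → (-7,6,6)
river: ρ → (6,6,-7)
ρ-cycle length = 6 (tail of 1 descent step not counted)

6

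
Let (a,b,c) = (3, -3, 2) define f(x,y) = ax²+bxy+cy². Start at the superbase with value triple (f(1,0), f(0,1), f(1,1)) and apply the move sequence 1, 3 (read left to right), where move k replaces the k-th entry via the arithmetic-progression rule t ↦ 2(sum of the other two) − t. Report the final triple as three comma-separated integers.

start (3,2,2) = (f(1,0),f(0,1),f(1,1))
replace slot 1: 2·(2+2) − 3 = 5 → (5,2,2)
replace slot 3: 2·(5+2) − 2 = 12 → (5,2,12)

5,2,12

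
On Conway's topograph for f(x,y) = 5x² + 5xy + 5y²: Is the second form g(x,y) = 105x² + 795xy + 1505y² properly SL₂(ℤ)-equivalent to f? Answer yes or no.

D₁ = -75, D₂ = -75
f: reduced (well bottom): (5,5,5) with a≤c, −a<b≤a
g: translate: b→-45 (≡795 mod 210), so (105,795,1505)→(105,-45,5)
g: flip: (105,-45,5)→(5,45,105)
g: translate: b→5 (≡45 mod 10), so (5,45,105)→(5,5,5)
g: reduced (well bottom): (5,5,5) with a≤c, −a<b≤a
reduced forms (5, 5, 5) vs (5, 5, 5) ⇒ equivalent

yes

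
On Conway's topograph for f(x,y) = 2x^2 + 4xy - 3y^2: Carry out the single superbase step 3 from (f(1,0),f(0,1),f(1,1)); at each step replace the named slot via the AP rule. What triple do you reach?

start (2,-3,3) = (f(1,0),f(0,1),f(1,1))
replace slot 3: 2·(2+(-3)) − 3 = -5 → (2,-3,-5)

2,-3,-5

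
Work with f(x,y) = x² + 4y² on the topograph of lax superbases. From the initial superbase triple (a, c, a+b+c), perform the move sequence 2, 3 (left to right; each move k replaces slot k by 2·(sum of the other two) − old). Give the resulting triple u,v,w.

start (1,4,5) = (f(1,0),f(0,1),f(1,1))
replace slot 2: 2·(1+5) − 4 = 8 → (1,8,5)
replace slot 3: 2·(1+8) − 5 = 13 → (1,8,13)

1,8,13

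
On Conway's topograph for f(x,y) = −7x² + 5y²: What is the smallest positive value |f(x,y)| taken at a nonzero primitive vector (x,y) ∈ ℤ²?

descent: ρ → (5,10,-2)  [lands on river]
river: ρ → (-2,10,5)
closes: descent 1, river 2
min |a| on river = 2

2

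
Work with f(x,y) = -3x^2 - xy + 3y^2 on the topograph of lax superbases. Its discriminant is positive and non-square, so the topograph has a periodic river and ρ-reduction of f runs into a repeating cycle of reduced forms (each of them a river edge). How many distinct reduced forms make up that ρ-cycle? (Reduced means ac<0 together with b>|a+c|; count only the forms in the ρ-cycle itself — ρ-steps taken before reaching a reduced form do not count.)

D = 37, ⌊√D⌋ = 6
descent: ρ → (3,1,-3)  [lands on river]
river: ρ → (-3,5,1)
river: ρ → (1,5,-3)
river: ρ → (-3,1,3)
river: ρ → (3,5,-1)
river: ρ → (-1,5,3)
ρ-cycle length = 6 (tail of 1 descent step not counted)

6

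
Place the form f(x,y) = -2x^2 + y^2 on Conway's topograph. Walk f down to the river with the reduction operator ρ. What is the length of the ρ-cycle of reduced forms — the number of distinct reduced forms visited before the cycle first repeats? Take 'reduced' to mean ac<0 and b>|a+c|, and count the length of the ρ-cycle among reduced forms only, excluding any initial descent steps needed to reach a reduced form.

D = 8, ⌊√D⌋ = 2
descent: ρ → (1,2,-1)  [lands on river]
river: ρ → (-1,2,1)
ρ-cycle length = 2 (tail of 1 descent step not counted)

2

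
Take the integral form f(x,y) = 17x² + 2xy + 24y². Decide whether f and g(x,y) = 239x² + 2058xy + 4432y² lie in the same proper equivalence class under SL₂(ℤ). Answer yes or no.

D₁ = -1628, D₂ = -1628
f: reduced (well bottom): (17,2,24) with a≤c, −a<b≤a
g: translate: b→146 (≡2058 mod 478), so (239,2058,4432)→(239,146,24)
g: flip: (239,146,24)→(24,-146,239)
g: translate: b→-2 (≡-146 mod 48), so (24,-146,239)→(24,-2,17)
g: flip: (24,-2,17)→(17,2,24)
g: reduced (well bottom): (17,2,24) with a≤c, −a<b≤a
reduced forms (17, 2, 24) vs (17, 2, 24) ⇒ equivalent

yes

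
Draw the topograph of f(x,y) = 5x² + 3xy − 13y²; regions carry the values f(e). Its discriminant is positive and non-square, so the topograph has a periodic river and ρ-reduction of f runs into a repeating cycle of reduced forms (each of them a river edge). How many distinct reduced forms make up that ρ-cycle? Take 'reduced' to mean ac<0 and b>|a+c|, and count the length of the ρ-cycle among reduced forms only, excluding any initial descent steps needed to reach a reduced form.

D = 269, ⌊√D⌋ = 16
descent: ρ → (-13,-3,5)
descent: ρ → (5,13,-5)  [lands on river]
river: ρ → (-5,7,11)
river: ρ → (11,15,-1)
river: ρ → (-1,15,11)
river: ρ → (11,7,-5)
river: ρ → (-5,13,5)
river: ρ → (5,7,-11)
river: ρ → (-11,15,1)
river: ρ → (1,15,-11)
river: ρ → (-11,7,5)
ρ-cycle length = 10 (tail of 2 descent steps not counted)

10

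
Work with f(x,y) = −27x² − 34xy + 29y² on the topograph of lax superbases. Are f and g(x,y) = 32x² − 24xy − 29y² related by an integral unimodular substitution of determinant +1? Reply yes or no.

D₁ = 4288, D₂ = 4288
river cycle of f (length 24): (29, 34, -27), (-27, 20, 36), (36, 52, -11), (-11, 58, 21), (21, 26, -43), (-43, 60, 4), (4, 60, -43), (-43, 26, 21), (21, 58, -11), (-11, 52, 36), … (14 more)
river cycle of g (length 24): (-29, 24, 32), (32, 40, -21), (-21, 44, 28), (28, 12, -37), (-37, 62, 3), (3, 64, -16), (-16, 64, 3), (3, 62, -37), (-37, 12, 28), (28, 44, -21), … (14 more)
cycles differ ⇒ inequivalent

no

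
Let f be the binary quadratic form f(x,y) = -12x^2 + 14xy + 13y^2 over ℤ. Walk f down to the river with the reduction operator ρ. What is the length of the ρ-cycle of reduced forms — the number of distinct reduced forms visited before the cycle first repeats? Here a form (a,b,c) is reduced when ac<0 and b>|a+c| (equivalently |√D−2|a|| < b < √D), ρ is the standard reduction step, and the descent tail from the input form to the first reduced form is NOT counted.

D = 820, ⌊√D⌋ = 28
river: ρ → (13,12,-13)
river: ρ → (-13,14,12)
river: ρ → (12,10,-15)
river: ρ → (-15,20,7)
river: ρ → (7,22,-12)
river: ρ → (-12,26,3)
river: ρ → (3,28,-3)
river: ρ → (-3,26,12)
river: ρ → (12,22,-7)
river: ρ → (-7,20,15)
river: ρ → (15,10,-12)
river: ρ → (-12,14,13)
ρ-cycle length = 12 (tail of 0 descent steps not counted)

12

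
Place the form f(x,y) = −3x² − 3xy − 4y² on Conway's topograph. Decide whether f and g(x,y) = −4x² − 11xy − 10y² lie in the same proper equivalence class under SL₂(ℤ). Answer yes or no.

D₁ = -39, D₂ = -39
f is negative-definite; reduce −f:
−f: reduced (well bottom): (3,3,4) with a≤c, −a<b≤a
flip sign back: reduced form of f is (-3,-3,-4)
g is negative-definite; reduce −g:
−g: translate: b→3 (≡11 mod 8), so (4,11,10)→(4,3,3)
−g: flip: (4,3,3)→(3,-3,4)
−g: translate: b→3 (≡-3 mod 6), so (3,-3,4)→(3,3,4)
−g: reduced (well bottom): (3,3,4) with a≤c, −a<b≤a
flip sign back: reduced form of g is (-3,-3,-4)
reduced forms (-3, -3, -4) vs (-3, -3, -4) ⇒ equivalent

yes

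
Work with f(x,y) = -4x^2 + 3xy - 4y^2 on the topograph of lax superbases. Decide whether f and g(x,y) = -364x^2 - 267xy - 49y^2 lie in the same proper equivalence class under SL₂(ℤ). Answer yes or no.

D₁ = -55, D₂ = -55
f is negative-definite; reduce −f:
−f: flip: (4,-3,4)→(4,3,4)
−f: reduced (well bottom): (4,3,4) with a≤c, −a<b≤a
flip sign back: reduced form of f is (-4,-3,-4)
g is negative-definite; reduce −g:
−g: flip: (364,267,49)→(49,-267,364)
−g: translate: b→27 (≡-267 mod 98), so (49,-267,364)→(49,27,4)
−g: flip: (49,27,4)→(4,-27,49)
−g: translate: b→-3 (≡-27 mod 8), so (4,-27,49)→(4,-3,4)
−g: flip: (4,-3,4)→(4,3,4)
−g: reduced (well bottom): (4,3,4) with a≤c, −a<b≤a
flip sign back: reduced form of g is (-4,-3,-4)
reduced forms (-4, -3, -4) vs (-4, -3, -4) ⇒ equivalent

yes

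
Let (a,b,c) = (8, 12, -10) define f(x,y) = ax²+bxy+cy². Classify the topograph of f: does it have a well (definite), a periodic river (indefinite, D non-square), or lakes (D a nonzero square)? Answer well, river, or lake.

D = b²−4ac = 12² − 4·8·(-10) = 464
D > 0 non-square ⇒ indefinite ⇒ periodic river

river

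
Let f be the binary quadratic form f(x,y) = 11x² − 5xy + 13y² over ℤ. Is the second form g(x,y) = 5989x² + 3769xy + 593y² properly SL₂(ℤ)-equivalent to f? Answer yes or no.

D₁ = -547, D₂ = -547
f: reduced (well bottom): (11,-5,13) with a≤c, −a<b≤a
g: flip: (5989,3769,593)→(593,-3769,5989)
g: translate: b→-211 (≡-3769 mod 1186), so (593,-3769,5989)→(593,-211,19)
g: flip: (593,-211,19)→(19,211,593)
g: translate: b→-17 (≡211 mod 38), so (19,211,593)→(19,-17,11)
g: flip: (19,-17,11)→(11,17,19)
g: translate: b→-5 (≡17 mod 22), so (11,17,19)→(11,-5,13)
g: reduced (well bottom): (11,-5,13) with a≤c, −a<b≤a
reduced forms (11, -5, 13) vs (11, -5, 13) ⇒ equivalent

yes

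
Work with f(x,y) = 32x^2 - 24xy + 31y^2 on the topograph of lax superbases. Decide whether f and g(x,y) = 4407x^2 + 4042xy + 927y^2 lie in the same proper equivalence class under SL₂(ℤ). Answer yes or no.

D₁ = -3392, D₂ = -3392
f: flip: (32,-24,31)→(31,24,32)
f: reduced (well bottom): (31,24,32) with a≤c, −a<b≤a
g: flip: (4407,4042,927)→(927,-4042,4407)
g: translate: b→-334 (≡-4042 mod 1854), so (927,-4042,4407)→(927,-334,31)
g: flip: (927,-334,31)→(31,334,927)
g: translate: b→24 (≡334 mod 62), so (31,334,927)→(31,24,32)
g: reduced (well bottom): (31,24,32) with a≤c, −a<b≤a
reduced forms (31, 24, 32) vs (31, 24, 32) ⇒ equivalent

yes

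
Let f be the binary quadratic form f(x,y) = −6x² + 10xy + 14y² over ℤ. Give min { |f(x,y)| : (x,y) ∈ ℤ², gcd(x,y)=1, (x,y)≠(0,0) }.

river: ρ → (14,18,-2)
river: ρ → (-2,18,14)
river: ρ → (14,10,-6)
river: ρ → (-6,14,10)
river: ρ → (10,6,-10)
river: ρ → (-10,14,6)
river: ρ → (6,10,-14)
river: ρ → (-14,18,2)
river: ρ → (2,18,-14)
river: ρ → (-14,10,6)
river: ρ → (6,14,-10)
river: ρ → (-10,6,10)
river: ρ → (10,14,-6)
river: ρ → (-6,10,14)
closes: descent 0, river 14
min |a| on river = 2

2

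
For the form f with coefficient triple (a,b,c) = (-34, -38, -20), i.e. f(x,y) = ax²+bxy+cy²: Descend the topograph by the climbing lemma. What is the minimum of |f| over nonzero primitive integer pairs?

translate: b→-30 (≡38 mod 68), so (34,38,20)→(34,-30,16)
flip: (34,-30,16)→(16,30,34)
translate: b→-2 (≡30 mod 32), so (16,30,34)→(16,-2,20)
reduced (well bottom): (16,-2,20) with a≤c, −a<b≤a
well minimum |f| = |-16| = 16 (negative-definite)

16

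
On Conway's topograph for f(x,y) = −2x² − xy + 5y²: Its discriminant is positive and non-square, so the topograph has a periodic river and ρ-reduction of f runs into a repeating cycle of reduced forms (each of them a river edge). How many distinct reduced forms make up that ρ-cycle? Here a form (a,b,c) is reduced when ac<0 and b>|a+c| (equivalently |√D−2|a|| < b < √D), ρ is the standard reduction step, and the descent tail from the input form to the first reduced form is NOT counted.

D = 41, ⌊√D⌋ = 6
descent: ρ → (5,1,-2)
descent: ρ → (-2,3,4)  [lands on river]
river: ρ → (4,5,-1)
river: ρ → (-1,5,4)
river: ρ → (4,3,-2)
river: ρ → (-2,5,2)
river: ρ → (2,3,-4)
river: ρ → (-4,5,1)
river: ρ → (1,5,-4)
river: ρ → (-4,3,2)
river: ρ → (2,5,-2)
ρ-cycle length = 10 (tail of 2 descent steps not counted)

10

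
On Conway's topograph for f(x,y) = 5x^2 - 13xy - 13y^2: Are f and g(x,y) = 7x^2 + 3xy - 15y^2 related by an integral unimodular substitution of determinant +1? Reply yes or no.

D₁ = 429, D₂ = 429
river cycle of f (length 6): (-13, 13, 5), (5, 17, -7), (-7, 11, 11), (11, 11, -7), (-7, 17, 5), (5, 13, -13)
river cycle of g (length 6): (7, 17, -5), (-5, 13, 13), (13, 13, -5), (-5, 17, 7), (7, 11, -11), (-11, 11, 7)
cycles differ ⇒ inequivalent

no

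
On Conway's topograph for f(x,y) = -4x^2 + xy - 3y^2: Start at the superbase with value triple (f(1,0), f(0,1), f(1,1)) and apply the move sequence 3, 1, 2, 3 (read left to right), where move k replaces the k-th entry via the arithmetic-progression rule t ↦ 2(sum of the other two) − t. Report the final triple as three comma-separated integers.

start (-4,-3,-6) = (f(1,0),f(0,1),f(1,1))
replace slot 3: 2·((-4)+(-3)) − (-6) = -8 → (-4,-3,-8)
replace slot 1: 2·((-3)+(-8)) − (-4) = -18 → (-18,-3,-8)
replace slot 2: 2·((-18)+(-8)) − (-3) = -49 → (-18,-49,-8)
replace slot 3: 2·((-18)+(-49)) − (-8) = -126 → (-18,-49,-126)

-18,-49,-126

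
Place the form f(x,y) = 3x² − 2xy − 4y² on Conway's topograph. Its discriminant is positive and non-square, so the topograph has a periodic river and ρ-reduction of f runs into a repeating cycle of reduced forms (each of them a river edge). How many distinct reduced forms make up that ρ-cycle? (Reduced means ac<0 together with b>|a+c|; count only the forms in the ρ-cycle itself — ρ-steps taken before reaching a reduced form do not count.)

D = 52, ⌊√D⌋ = 7
descent: ρ → (-4,2,3)  [lands on river]
river: ρ → (3,4,-3)
river: ρ → (-3,2,4)
river: ρ → (4,6,-1)
river: ρ → (-1,6,4)
river: ρ → (4,2,-3)
river: ρ → (-3,4,3)
river: ρ → (3,2,-4)
river: ρ → (-4,6,1)
river: ρ → (1,6,-4)
ρ-cycle length = 10 (tail of 1 descent step not counted)

10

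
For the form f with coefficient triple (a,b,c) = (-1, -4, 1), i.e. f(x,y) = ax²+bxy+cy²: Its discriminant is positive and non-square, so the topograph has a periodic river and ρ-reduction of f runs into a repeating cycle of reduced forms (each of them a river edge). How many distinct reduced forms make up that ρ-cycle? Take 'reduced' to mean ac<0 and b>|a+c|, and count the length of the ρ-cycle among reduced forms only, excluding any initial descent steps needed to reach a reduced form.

D = 20, ⌊√D⌋ = 4
descent: ρ → (1,4,-1)  [lands on river]
river: ρ → (-1,4,1)
ρ-cycle length = 2 (tail of 1 descent step not counted)

2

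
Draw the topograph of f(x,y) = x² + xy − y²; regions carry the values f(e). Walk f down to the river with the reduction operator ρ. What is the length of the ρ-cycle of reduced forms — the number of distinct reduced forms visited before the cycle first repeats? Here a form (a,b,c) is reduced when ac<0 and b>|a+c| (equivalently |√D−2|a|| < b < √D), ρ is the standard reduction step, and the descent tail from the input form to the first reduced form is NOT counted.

D = 5, ⌊√D⌋ = 2
river: ρ → (-1,1,1)
river: ρ → (1,1,-1)
ρ-cycle length = 2 (tail of 0 descent steps not counted)

2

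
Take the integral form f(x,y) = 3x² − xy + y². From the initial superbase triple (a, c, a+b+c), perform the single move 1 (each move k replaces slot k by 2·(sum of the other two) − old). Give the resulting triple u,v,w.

start (3,1,3) = (f(1,0),f(0,1),f(1,1))
replace slot 1: 2·(1+3) − 3 = 5 → (5,1,3)

5,1,3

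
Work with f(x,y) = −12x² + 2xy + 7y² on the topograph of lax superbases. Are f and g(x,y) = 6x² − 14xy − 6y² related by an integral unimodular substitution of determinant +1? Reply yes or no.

D₁ = 340, D₂ = 340
river cycle of f (length 14): (7, 12, -7), (-7, 16, 3), (3, 14, -12), (-12, 10, 5), (5, 10, -12), (-12, 14, 3), (3, 16, -7), (-7, 12, 7), (7, 16, -3), (-3, 14, 12), … (4 more)
river cycle of g (length 6): (-6, 14, 6), (6, 10, -10), (-10, 10, 6), (6, 14, -6), (-6, 10, 10), (10, 10, -6)
cycles differ ⇒ inequivalent

no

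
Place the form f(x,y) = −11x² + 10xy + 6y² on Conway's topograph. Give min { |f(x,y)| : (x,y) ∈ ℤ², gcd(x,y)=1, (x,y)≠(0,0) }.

river: ρ → (6,14,-7)
river: ρ → (-7,14,6)
river: ρ → (6,10,-11)
river: ρ → (-11,12,5)
river: ρ → (5,18,-2)
river: ρ → (-2,18,5)
river: ρ → (5,12,-11)
river: ρ → (-11,10,6)
closes: descent 0, river 8
min |a| on river = 2

2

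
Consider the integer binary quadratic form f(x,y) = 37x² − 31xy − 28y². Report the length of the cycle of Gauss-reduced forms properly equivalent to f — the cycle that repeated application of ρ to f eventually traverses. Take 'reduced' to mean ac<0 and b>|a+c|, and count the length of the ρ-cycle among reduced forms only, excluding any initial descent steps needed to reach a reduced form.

D = 5105, ⌊√D⌋ = 71
descent: ρ → (-28,31,37)  [lands on river]
river: ρ → (37,43,-22)
river: ρ → (-22,45,35)
river: ρ → (35,25,-32)
river: ρ → (-32,39,28)
river: ρ → (28,17,-43)
river: ρ → (-43,69,2)
river: ρ → (2,71,-8)
river: ρ → (-8,57,58)
river: ρ → (58,59,-7)
river: ρ → (-7,67,22)
river: ρ → (22,65,-10)
river: ρ → (-10,55,52)
river: ρ → (52,49,-13)
river: ρ → (-13,55,40)
river: ρ → (40,25,-28)
ρ-cycle length = 16 (tail of 1 descent step not counted)

16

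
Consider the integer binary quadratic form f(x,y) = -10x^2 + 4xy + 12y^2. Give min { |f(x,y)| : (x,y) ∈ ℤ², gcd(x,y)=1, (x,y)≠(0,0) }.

river: ρ → (12,20,-2)
river: ρ → (-2,20,12)
river: ρ → (12,4,-10)
river: ρ → (-10,16,6)
river: ρ → (6,20,-4)
river: ρ → (-4,20,6)
river: ρ → (6,16,-10)
river: ρ → (-10,4,12)
closes: descent 0, river 8
min |a| on river = 2

2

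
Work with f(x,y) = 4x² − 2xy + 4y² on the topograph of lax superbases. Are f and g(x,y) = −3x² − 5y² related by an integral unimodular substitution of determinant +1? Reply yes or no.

D₁ = -60, D₂ = -60
f: flip: (4,-2,4)→(4,2,4)
f: reduced (well bottom): (4,2,4) with a≤c, −a<b≤a
g is negative-definite; reduce −g:
−g: reduced (well bottom): (3,0,5) with a≤c, −a<b≤a
flip sign back: reduced form of g is (-3,0,-5)
reduced forms (4, 2, 4) vs (-3, 0, -5) ⇒ inequivalent

no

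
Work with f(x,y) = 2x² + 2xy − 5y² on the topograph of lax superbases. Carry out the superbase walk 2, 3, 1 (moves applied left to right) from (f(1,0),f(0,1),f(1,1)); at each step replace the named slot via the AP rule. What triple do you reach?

start (2,-5,-1) = (f(1,0),f(0,1),f(1,1))
replace slot 2: 2·(2+(-1)) − (-5) = 7 → (2,7,-1)
replace slot 3: 2·(2+7) − (-1) = 19 → (2,7,19)
replace slot 1: 2·(7+19) − 2 = 50 → (50,7,19)

50,7,19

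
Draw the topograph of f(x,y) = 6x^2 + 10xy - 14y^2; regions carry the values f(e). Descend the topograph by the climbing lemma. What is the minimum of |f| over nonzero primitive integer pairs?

river: ρ → (-14,18,2)
river: ρ → (2,18,-14)
river: ρ → (-14,10,6)
river: ρ → (6,14,-10)
river: ρ → (-10,6,10)
river: ρ → (10,14,-6)
river: ρ → (-6,10,14)
river: ρ → (14,18,-2)
river: ρ → (-2,18,14)
river: ρ → (14,10,-6)
river: ρ → (-6,14,10)
river: ρ → (10,6,-10)
river: ρ → (-10,14,6)
river: ρ → (6,10,-14)
closes: descent 0, river 14
min |a| on river = 2

2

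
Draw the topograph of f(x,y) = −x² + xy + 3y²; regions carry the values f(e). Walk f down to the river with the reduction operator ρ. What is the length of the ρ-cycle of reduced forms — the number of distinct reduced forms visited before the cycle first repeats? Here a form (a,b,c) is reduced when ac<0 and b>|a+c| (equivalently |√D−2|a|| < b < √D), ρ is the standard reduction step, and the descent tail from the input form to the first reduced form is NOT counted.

D = 13, ⌊√D⌋ = 3
descent: ρ → (3,-1,-1)
descent: ρ → (-1,3,1)  [lands on river]
river: ρ → (1,3,-1)
ρ-cycle length = 2 (tail of 2 descent steps not counted)

2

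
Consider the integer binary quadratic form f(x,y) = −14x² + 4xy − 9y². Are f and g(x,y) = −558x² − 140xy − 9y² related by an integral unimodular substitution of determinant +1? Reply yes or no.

D₁ = -488, D₂ = -488
f is negative-definite; reduce −f:
−f: flip: (14,-4,9)→(9,4,14)
−f: reduced (well bottom): (9,4,14) with a≤c, −a<b≤a
flip sign back: reduced form of f is (-9,-4,-14)
g is negative-definite; reduce −g:
−g: flip: (558,140,9)→(9,-140,558)
−g: translate: b→4 (≡-140 mod 18), so (9,-140,558)→(9,4,14)
−g: reduced (well bottom): (9,4,14) with a≤c, −a<b≤a
flip sign back: reduced form of g is (-9,-4,-14)
reduced forms (-9, -4, -14) vs (-9, -4, -14) ⇒ equivalent

yes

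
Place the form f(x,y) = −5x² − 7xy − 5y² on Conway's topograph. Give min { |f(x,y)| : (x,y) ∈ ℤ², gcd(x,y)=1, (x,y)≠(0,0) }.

translate: b→-3 (≡7 mod 10), so (5,7,5)→(5,-3,3)
flip: (5,-3,3)→(3,3,5)
reduced (well bottom): (3,3,5) with a≤c, −a<b≤a
well minimum |f| = |-3| = 3 (negative-definite)

3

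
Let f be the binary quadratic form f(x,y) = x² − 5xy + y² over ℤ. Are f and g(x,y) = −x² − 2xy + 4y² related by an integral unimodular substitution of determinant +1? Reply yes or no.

D₁ = 21, D₂ = 20
discriminants differ ⇒ not SL₂(ℤ)-equivalent

no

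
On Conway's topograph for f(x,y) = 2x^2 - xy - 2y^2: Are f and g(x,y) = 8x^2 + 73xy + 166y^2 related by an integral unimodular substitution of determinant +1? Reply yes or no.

D₁ = 17, D₂ = 17
river cycle of f (length 6): (-2, 1, 2), (2, 3, -1), (-1, 3, 2), (2, 1, -2), (-2, 3, 1), (1, 3, -2)
river cycle of g (length 6): (1, 3, -2), (-2, 1, 2), (2, 3, -1), (-1, 3, 2), (2, 1, -2), (-2, 3, 1)
cycles coincide ⇒ equivalent

yes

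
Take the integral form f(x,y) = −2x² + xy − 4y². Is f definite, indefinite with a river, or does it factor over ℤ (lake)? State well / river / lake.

D = b²−4ac = 1² − 4·(-2)·(-4) = -31
D < 0 ⇒ definite ⇒ every region one sign ⇒ single well

well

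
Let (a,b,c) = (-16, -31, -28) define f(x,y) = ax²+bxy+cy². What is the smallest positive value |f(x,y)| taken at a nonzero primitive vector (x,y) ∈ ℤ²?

translate: b→-1 (≡31 mod 32), so (16,31,28)→(16,-1,13)
flip: (16,-1,13)→(13,1,16)
reduced (well bottom): (13,1,16) with a≤c, −a<b≤a
well minimum |f| = |-13| = 13 (negative-definite)

13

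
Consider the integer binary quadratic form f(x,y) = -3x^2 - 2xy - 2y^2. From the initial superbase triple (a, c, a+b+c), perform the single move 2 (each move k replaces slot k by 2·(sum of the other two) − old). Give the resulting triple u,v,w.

start (-3,-2,-7) = (f(1,0),f(0,1),f(1,1))
replace slot 2: 2·((-3)+(-7)) − (-2) = -18 → (-3,-18,-7)

-3,-18,-7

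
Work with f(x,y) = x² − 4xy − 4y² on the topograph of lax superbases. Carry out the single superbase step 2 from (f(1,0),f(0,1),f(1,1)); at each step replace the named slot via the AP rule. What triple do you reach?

start (1,-4,-7) = (f(1,0),f(0,1),f(1,1))
replace slot 2: 2·(1+(-7)) − (-4) = -8 → (1,-8,-7)

1,-8,-7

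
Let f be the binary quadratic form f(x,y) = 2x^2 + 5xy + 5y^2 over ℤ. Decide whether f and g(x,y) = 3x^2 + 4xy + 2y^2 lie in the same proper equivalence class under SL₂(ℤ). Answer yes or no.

D₁ = -15, D₂ = -8
discriminants differ ⇒ not SL₂(ℤ)-equivalent

no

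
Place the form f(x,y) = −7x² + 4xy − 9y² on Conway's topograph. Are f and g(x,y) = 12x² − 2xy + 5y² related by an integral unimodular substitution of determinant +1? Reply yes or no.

D₁ = -236, D₂ = -236
f is negative-definite; reduce −f:
−f: reduced (well bottom): (7,-4,9) with a≤c, −a<b≤a
flip sign back: reduced form of f is (-7,4,-9)
g: flip: (12,-2,5)→(5,2,12)
g: reduced (well bottom): (5,2,12) with a≤c, −a<b≤a
reduced forms (-7, 4, -9) vs (5, 2, 12) ⇒ inequivalent

no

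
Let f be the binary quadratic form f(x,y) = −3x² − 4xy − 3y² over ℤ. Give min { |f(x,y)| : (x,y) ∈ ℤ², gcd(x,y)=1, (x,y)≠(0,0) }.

translate: b→-2 (≡4 mod 6), so (3,4,3)→(3,-2,2)
flip: (3,-2,2)→(2,2,3)
reduced (well bottom): (2,2,3) with a≤c, −a<b≤a
well minimum |f| = |-2| = 2 (negative-definite)

2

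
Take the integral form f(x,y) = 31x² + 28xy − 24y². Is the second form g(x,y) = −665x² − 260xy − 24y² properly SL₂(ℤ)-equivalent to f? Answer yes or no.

D₁ = 3760, D₂ = 3760
river cycle of f (length 10): (-24, 20, 35), (35, 50, -9), (-9, 58, 11), (11, 52, -24), (-24, 44, 19), (19, 32, -36), (-36, 40, 15), (15, 50, -21), (-21, 34, 31), (31, 28, -24)
river cycle of g (length 10): (-24, 20, 35), (35, 50, -9), (-9, 58, 11), (11, 52, -24), (-24, 44, 19), (19, 32, -36), (-36, 40, 15), (15, 50, -21), (-21, 34, 31), (31, 28, -24)
cycles coincide ⇒ equivalent

yes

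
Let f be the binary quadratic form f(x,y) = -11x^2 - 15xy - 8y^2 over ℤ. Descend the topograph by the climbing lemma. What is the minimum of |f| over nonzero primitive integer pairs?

translate: b→-7 (≡15 mod 22), so (11,15,8)→(11,-7,4)
flip: (11,-7,4)→(4,7,11)
translate: b→-1 (≡7 mod 8), so (4,7,11)→(4,-1,8)
reduced (well bottom): (4,-1,8) with a≤c, −a<b≤a
well minimum |f| = |-4| = 4 (negative-definite)

4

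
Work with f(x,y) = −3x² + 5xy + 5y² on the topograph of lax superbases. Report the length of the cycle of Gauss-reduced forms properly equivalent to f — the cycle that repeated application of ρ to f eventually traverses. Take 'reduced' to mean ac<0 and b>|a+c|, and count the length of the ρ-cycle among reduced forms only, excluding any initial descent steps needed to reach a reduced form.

D = 85, ⌊√D⌋ = 9
river: ρ → (5,5,-3)
river: ρ → (-3,7,3)
river: ρ → (3,5,-5)
river: ρ → (-5,5,3)
river: ρ → (3,7,-3)
river: ρ → (-3,5,5)
ρ-cycle length = 6 (tail of 0 descent steps not counted)

6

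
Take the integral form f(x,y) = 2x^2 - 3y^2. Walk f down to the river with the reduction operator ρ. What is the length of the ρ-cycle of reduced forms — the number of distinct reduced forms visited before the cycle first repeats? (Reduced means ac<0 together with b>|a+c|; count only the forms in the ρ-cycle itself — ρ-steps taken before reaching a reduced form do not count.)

D = 24, ⌊√D⌋ = 4
descent: ρ → (-3,0,2)
descent: ρ → (2,4,-1)  [lands on river]
river: ρ → (-1,4,2)
ρ-cycle length = 2 (tail of 2 descent steps not counted)

2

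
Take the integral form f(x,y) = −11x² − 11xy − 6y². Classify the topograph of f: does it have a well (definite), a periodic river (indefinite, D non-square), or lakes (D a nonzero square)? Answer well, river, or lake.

D = b²−4ac = (-11)² − 4·(-11)·(-6) = -143
D < 0 ⇒ definite ⇒ every region one sign ⇒ single well

well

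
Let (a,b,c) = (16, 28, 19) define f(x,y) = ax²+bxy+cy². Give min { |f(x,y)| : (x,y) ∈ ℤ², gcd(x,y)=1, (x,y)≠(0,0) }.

translate: b→-4 (≡28 mod 32), so (16,28,19)→(16,-4,7)
flip: (16,-4,7)→(7,4,16)
reduced (well bottom): (7,4,16) with a≤c, −a<b≤a
well minimum = a = 7

7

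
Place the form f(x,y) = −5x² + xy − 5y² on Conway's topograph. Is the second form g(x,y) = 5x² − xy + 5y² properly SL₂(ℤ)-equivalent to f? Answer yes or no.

D₁ = -99, D₂ = -99
f is negative-definite; reduce −f:
−f: flip: (5,-1,5)→(5,1,5)
−f: reduced (well bottom): (5,1,5) with a≤c, −a<b≤a
flip sign back: reduced form of f is (-5,-1,-5)
g: flip: (5,-1,5)→(5,1,5)
g: reduced (well bottom): (5,1,5) with a≤c, −a<b≤a
reduced forms (-5, -1, -5) vs (5, 1, 5) ⇒ inequivalent

no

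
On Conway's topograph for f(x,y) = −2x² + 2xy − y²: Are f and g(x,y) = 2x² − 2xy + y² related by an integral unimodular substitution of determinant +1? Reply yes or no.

D₁ = -4, D₂ = -4
f is negative-definite; reduce −f:
−f: translate: b→2 (≡-2 mod 4), so (2,-2,1)→(2,2,1)
−f: flip: (2,2,1)→(1,-2,2)
−f: translate: b→0 (≡-2 mod 2), so (1,-2,2)→(1,0,1)
−f: reduced (well bottom): (1,0,1) with a≤c, −a<b≤a
flip sign back: reduced form of f is (-1,0,-1)
g: translate: b→2 (≡-2 mod 4), so (2,-2,1)→(2,2,1)
g: flip: (2,2,1)→(1,-2,2)
g: translate: b→0 (≡-2 mod 2), so (1,-2,2)→(1,0,1)
g: reduced (well bottom): (1,0,1) with a≤c, −a<b≤a
reduced forms (-1, 0, -1) vs (1, 0, 1) ⇒ inequivalent

no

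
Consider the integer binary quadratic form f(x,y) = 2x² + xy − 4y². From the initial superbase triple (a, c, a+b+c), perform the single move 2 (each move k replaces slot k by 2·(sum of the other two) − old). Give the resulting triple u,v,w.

start (2,-4,-1) = (f(1,0),f(0,1),f(1,1))
replace slot 2: 2·(2+(-1)) − (-4) = 6 → (2,6,-1)

2,6,-1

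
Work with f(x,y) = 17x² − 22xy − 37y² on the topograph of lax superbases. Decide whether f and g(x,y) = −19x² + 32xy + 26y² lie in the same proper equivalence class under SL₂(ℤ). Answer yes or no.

D₁ = 3000, D₂ = 3000
river cycle of f (length 12): (-37, 22, 17), (17, 46, -13), (-13, 32, 38), (38, 44, -7), (-7, 54, 3), (3, 54, -7), (-7, 44, 38), (38, 32, -13), (-13, 46, 17), (17, 22, -37), … (2 more)
river cycle of g (length 16): (26, 20, -25), (-25, 30, 21), (21, 54, -1), (-1, 54, 21), (21, 30, -25), (-25, 20, 26), (26, 32, -19), (-19, 44, 14), (14, 40, -25), (-25, 10, 29), … (6 more)
cycles differ ⇒ inequivalent

no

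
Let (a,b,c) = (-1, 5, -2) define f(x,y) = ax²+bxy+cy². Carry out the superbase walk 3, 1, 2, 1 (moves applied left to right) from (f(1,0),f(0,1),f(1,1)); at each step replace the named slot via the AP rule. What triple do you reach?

start (-1,-2,2) = (f(1,0),f(0,1),f(1,1))
replace slot 3: 2·((-1)+(-2)) − 2 = -8 → (-1,-2,-8)
replace slot 1: 2·((-2)+(-8)) − (-1) = -19 → (-19,-2,-8)
replace slot 2: 2·((-19)+(-8)) − (-2) = -52 → (-19,-52,-8)
replace slot 1: 2·((-52)+(-8)) − (-19) = -101 → (-101,-52,-8)

-101,-52,-8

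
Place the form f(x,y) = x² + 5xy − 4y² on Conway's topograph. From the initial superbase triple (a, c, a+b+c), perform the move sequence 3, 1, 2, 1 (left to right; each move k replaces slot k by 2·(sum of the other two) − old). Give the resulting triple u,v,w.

start (1,-4,2) = (f(1,0),f(0,1),f(1,1))
replace slot 3: 2·(1+(-4)) − 2 = -8 → (1,-4,-8)
replace slot 1: 2·((-4)+(-8)) − 1 = -25 → (-25,-4,-8)
replace slot 2: 2·((-25)+(-8)) − (-4) = -62 → (-25,-62,-8)
replace slot 1: 2·((-62)+(-8)) − (-25) = -115 → (-115,-62,-8)

-115,-62,-8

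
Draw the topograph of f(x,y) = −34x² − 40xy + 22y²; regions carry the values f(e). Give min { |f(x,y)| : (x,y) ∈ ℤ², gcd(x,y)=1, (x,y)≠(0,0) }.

descent: ρ → (22,40,-34)  [lands on river]
river: ρ → (-34,28,28)
river: ρ → (28,28,-34)
river: ρ → (-34,40,22)
river: ρ → (22,48,-26)
river: ρ → (-26,56,14)
river: ρ → (14,56,-26)
river: ρ → (-26,48,22)
closes: descent 1, river 8
min |a| on river = 14

14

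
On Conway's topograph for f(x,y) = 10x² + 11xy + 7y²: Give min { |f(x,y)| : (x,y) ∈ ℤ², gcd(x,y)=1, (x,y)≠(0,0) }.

translate: b→-9 (≡11 mod 20), so (10,11,7)→(10,-9,6)
flip: (10,-9,6)→(6,9,10)
translate: b→-3 (≡9 mod 12), so (6,9,10)→(6,-3,7)
reduced (well bottom): (6,-3,7) with a≤c, −a<b≤a
well minimum = a = 6

6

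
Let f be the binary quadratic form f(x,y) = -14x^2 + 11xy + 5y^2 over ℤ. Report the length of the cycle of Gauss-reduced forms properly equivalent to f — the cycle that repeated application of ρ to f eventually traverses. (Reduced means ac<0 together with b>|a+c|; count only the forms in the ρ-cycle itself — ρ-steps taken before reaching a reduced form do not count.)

D = 401, ⌊√D⌋ = 20
river: ρ → (5,19,-2)
river: ρ → (-2,17,14)
river: ρ → (14,11,-5)
river: ρ → (-5,19,2)
river: ρ → (2,17,-14)
river: ρ → (-14,11,5)
ρ-cycle length = 6 (tail of 0 descent steps not counted)

6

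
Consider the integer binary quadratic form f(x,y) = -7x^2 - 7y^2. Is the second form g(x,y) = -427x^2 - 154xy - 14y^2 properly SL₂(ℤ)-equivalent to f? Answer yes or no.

D₁ = -196, D₂ = -196
f is negative-definite; reduce −f:
−f: reduced (well bottom): (7,0,7) with a≤c, −a<b≤a
flip sign back: reduced form of f is (-7,0,-7)
g is negative-definite; reduce −g:
−g: flip: (427,154,14)→(14,-154,427)
−g: translate: b→14 (≡-154 mod 28), so (14,-154,427)→(14,14,7)
−g: flip: (14,14,7)→(7,-14,14)
−g: translate: b→0 (≡-14 mod 14), so (7,-14,14)→(7,0,7)
−g: reduced (well bottom): (7,0,7) with a≤c, −a<b≤a
flip sign back: reduced form of g is (-7,0,-7)
reduced forms (-7, 0, -7) vs (-7, 0, -7) ⇒ equivalent

yes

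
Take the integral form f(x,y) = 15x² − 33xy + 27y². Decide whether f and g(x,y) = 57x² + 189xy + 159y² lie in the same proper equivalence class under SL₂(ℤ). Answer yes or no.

D₁ = -531, D₂ = -531
f: translate: b→-3 (≡-33 mod 30), so (15,-33,27)→(15,-3,9)
f: flip: (15,-3,9)→(9,3,15)
f: reduced (well bottom): (9,3,15) with a≤c, −a<b≤a
g: translate: b→-39 (≡189 mod 114), so (57,189,159)→(57,-39,9)
g: flip: (57,-39,9)→(9,39,57)
g: translate: b→3 (≡39 mod 18), so (9,39,57)→(9,3,15)
g: reduced (well bottom): (9,3,15) with a≤c, −a<b≤a
reduced forms (9, 3, 15) vs (9, 3, 15) ⇒ equivalent

yes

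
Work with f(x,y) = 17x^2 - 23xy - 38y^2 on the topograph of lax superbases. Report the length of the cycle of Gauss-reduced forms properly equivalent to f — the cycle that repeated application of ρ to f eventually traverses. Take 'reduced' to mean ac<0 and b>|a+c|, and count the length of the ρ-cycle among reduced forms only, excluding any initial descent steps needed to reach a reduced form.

D = 3113, ⌊√D⌋ = 55
descent: ρ → (-38,23,17)  [lands on river]
river: ρ → (17,45,-16)
river: ρ → (-16,51,8)
river: ρ → (8,45,-34)
river: ρ → (-34,23,19)
river: ρ → (19,53,-4)
river: ρ → (-4,51,32)
river: ρ → (32,13,-23)
river: ρ → (-23,33,22)
river: ρ → (22,55,-1)
river: ρ → (-1,55,22)
river: ρ → (22,33,-23)
river: ρ → (-23,13,32)
river: ρ → (32,51,-4)
river: ρ → (-4,53,19)
river: ρ → (19,23,-34)
river: ρ → (-34,45,8)
river: ρ → (8,51,-16)
river: ρ → (-16,45,17)
river: ρ → (17,23,-38)
river: ρ → (-38,53,2)
river: ρ → (2,55,-11)
river: ρ → (-11,55,2)
river: ρ → (2,53,-38)
ρ-cycle length = 24 (tail of 1 descent step not counted)

24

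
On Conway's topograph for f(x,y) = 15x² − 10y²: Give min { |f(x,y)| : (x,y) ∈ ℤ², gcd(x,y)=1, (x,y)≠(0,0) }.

descent: ρ → (-10,20,5)  [lands on river]
river: ρ → (5,20,-10)
closes: descent 1, river 2
min |a| on river = 5

5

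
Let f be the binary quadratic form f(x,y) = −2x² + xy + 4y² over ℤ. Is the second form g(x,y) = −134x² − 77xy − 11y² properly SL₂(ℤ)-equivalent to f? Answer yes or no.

D₁ = 33, D₂ = 33
river cycle of f (length 4): (-2, 5, 1), (1, 5, -2), (-2, 3, 3), (3, 3, -2)
river cycle of g (length 4): (-2, 5, 1), (1, 5, -2), (-2, 3, 3), (3, 3, -2)
cycles coincide ⇒ equivalent

yes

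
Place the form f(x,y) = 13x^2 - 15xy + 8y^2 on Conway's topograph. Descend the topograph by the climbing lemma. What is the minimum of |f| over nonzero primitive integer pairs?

translate: b→11 (≡-15 mod 26), so (13,-15,8)→(13,11,6)
flip: (13,11,6)→(6,-11,13)
translate: b→1 (≡-11 mod 12), so (6,-11,13)→(6,1,8)
reduced (well bottom): (6,1,8) with a≤c, −a<b≤a
well minimum = a = 6

6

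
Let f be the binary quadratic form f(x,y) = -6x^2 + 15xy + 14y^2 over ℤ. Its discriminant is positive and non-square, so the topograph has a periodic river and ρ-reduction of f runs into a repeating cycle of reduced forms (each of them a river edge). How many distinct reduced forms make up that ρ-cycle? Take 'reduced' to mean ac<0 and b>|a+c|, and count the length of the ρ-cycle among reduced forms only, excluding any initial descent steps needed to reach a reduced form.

D = 561, ⌊√D⌋ = 23
river: ρ → (14,13,-7)
river: ρ → (-7,15,12)
river: ρ → (12,9,-10)
river: ρ → (-10,11,11)
river: ρ → (11,11,-10)
river: ρ → (-10,9,12)
river: ρ → (12,15,-7)
river: ρ → (-7,13,14)
river: ρ → (14,15,-6)
river: ρ → (-6,21,5)
river: ρ → (5,19,-10)
river: ρ → (-10,21,3)
river: ρ → (3,21,-10)
river: ρ → (-10,19,5)
river: ρ → (5,21,-6)
river: ρ → (-6,15,14)
ρ-cycle length = 16 (tail of 0 descent steps not counted)

16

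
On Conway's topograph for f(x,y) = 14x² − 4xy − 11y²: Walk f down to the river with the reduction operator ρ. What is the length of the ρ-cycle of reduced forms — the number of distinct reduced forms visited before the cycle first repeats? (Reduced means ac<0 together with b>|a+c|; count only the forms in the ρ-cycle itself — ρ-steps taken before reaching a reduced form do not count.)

D = 632, ⌊√D⌋ = 25
descent: ρ → (-11,4,14)  [lands on river]
river: ρ → (14,24,-1)
river: ρ → (-1,24,14)
river: ρ → (14,4,-11)
river: ρ → (-11,18,7)
river: ρ → (7,24,-2)
river: ρ → (-2,24,7)
river: ρ → (7,18,-11)
ρ-cycle length = 8 (tail of 1 descent step not counted)

8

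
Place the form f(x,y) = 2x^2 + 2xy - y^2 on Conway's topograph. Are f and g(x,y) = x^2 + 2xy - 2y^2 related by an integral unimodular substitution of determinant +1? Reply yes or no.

D₁ = 12, D₂ = 12
river cycle of f (length 2): (-1, 2, 2), (2, 2, -1)
river cycle of g (length 2): (-2, 2, 1), (1, 2, -2)
cycles differ ⇒ inequivalent

no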